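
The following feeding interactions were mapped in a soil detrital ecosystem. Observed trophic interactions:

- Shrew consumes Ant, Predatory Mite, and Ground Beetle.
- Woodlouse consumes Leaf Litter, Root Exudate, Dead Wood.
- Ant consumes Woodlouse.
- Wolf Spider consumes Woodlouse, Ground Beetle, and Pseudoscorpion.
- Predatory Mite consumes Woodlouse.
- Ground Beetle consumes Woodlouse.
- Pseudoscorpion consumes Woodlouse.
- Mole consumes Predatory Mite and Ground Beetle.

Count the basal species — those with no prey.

Basal species (no prey listed): Dead Wood, Leaf Litter, Root Exudate.
Count: 3.

3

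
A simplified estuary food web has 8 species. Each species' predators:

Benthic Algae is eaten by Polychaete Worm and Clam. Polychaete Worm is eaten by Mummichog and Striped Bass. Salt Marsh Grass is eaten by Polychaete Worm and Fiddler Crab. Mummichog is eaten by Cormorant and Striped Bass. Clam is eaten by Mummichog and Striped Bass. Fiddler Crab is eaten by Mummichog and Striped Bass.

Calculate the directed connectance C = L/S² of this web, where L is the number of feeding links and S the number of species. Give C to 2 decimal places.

C = 0.19

The web has S = 8 species and L = 12 feeding links.
C = L / S² = 12 / 64 = 0.1875 ≈ 0.19.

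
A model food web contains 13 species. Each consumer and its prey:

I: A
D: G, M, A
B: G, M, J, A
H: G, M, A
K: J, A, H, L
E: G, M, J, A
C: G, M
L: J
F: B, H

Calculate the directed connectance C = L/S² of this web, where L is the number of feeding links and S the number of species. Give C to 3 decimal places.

C = 0.142

The web has S = 13 species and L = 24 feeding links.
C = L / S² = 24 / 169 = 0.1420 ≈ 0.142.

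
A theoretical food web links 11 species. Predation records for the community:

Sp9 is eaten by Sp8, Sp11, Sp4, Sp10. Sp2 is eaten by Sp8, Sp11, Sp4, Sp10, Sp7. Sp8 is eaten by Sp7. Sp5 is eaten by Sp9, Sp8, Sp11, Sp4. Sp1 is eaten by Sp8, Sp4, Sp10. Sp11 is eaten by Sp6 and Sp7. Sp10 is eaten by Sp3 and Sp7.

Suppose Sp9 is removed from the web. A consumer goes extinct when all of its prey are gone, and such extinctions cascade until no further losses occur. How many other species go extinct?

Remove Sp9.
Every predator of it retains at least one other prey: Sp4 still has Sp5, Sp1, Sp2; Sp10 still has Sp1, Sp2; Sp11 still has Sp5, Sp2; Sp8 still has Sp5, Sp1, Sp2.
No consumer loses all prey, so no secondary extinctions occur.

0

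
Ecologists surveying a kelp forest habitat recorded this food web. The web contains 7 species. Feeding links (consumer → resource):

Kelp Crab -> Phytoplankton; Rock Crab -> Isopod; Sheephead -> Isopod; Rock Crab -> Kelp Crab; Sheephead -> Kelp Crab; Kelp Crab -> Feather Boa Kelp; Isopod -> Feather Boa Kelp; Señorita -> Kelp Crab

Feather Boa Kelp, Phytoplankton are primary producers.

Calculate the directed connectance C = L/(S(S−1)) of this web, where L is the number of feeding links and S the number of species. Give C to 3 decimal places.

C = 0.190

The web has S = 7 species and L = 8 feeding links.
C = L / (S(S−1)) = 8 / 42 = 0.1905 ≈ 0.190.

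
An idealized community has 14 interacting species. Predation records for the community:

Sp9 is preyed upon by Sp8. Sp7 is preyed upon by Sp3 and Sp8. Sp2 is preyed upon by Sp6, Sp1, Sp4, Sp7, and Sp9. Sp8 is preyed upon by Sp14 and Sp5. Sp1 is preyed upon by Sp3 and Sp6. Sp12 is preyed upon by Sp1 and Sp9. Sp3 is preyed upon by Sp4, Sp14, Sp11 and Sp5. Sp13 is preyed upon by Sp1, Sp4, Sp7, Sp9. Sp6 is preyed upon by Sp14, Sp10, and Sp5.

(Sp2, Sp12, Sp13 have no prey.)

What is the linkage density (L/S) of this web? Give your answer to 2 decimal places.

There are L = 25 links among S = 14 species.
L/S = 25/14 = 1.7857 ≈ 1.79.

L/S = 1.79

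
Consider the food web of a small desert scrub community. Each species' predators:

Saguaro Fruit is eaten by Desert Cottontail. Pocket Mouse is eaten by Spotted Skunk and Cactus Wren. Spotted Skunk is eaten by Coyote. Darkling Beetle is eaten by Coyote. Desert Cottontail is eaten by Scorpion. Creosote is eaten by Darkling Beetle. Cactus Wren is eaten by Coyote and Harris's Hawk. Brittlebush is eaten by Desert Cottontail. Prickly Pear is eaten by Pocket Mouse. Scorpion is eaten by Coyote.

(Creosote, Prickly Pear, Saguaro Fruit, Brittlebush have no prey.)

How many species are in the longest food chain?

4 species

One longest chain: Prickly Pear → Pocket Mouse → Spotted Skunk → Coyote.
It has 4 species and 3 links.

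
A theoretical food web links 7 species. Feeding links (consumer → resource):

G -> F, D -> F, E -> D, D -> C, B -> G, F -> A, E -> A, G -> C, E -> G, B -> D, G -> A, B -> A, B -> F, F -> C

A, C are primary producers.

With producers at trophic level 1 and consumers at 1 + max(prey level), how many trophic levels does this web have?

Producers (level 1): A, C.
A → F → G → B gives B level 4.
No species has a prey at level 4, so no species reaches level 5.

4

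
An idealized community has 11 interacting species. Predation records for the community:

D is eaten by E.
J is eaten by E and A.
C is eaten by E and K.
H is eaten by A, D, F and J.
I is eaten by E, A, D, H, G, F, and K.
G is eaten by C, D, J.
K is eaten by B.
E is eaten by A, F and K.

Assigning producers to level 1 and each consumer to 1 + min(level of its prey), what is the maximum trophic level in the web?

3

Producers (level 1): I.
Following each consumer down to its lowest-level prey: I → H → J (levels 1 through 3).
All prey of J (H 2, G 2) are at level 2 or above, so J is at level 1 + 2 = 3.
Every consumer has at least one prey at level 2 or below, so none exceeds level 3.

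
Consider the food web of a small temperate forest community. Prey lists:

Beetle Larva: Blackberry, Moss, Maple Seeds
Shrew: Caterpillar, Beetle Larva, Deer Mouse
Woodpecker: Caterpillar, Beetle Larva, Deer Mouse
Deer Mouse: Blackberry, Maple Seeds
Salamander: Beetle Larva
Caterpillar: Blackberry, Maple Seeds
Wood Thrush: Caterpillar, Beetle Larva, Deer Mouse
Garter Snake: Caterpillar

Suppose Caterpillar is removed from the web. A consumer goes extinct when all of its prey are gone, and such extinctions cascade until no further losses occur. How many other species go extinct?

Remove Caterpillar.
Round 1: Garter Snake (all prey gone) → extinct.
No further losses. Total secondary extinctions: 1.

1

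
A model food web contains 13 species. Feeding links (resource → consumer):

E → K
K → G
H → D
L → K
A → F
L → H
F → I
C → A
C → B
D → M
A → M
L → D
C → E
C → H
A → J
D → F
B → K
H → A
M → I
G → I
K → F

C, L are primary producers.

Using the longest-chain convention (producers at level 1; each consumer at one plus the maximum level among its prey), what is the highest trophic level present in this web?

5

Producers (level 1): C, L.
C → H → A → F → I gives I level 5.
No species has a prey at level 5, so no species reaches level 6.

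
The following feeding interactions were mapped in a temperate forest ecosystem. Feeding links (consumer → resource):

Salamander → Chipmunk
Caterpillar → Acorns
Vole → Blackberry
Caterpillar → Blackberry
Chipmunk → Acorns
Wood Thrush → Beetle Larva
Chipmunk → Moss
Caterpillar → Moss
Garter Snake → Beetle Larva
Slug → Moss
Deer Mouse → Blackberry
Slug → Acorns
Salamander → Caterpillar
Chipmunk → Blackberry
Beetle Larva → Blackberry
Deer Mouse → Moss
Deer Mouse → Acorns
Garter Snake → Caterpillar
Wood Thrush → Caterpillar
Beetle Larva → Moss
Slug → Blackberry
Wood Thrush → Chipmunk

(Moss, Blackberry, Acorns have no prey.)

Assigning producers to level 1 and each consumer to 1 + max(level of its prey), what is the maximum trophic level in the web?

Producers (level 1): Moss, Blackberry, Acorns.
Moss → Caterpillar → Garter Snake gives Garter Snake level 3.
No species has a prey at level 3, so no species reaches level 4.

3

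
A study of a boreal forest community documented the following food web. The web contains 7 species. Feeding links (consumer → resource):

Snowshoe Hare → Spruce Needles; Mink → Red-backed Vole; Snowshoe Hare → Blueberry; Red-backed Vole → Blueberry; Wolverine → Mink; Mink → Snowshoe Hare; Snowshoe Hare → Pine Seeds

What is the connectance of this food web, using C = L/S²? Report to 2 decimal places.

The web has S = 7 species and L = 7 feeding links.
C = L / S² = 7 / 49 = 0.1429 ≈ 0.14.

C = 0.14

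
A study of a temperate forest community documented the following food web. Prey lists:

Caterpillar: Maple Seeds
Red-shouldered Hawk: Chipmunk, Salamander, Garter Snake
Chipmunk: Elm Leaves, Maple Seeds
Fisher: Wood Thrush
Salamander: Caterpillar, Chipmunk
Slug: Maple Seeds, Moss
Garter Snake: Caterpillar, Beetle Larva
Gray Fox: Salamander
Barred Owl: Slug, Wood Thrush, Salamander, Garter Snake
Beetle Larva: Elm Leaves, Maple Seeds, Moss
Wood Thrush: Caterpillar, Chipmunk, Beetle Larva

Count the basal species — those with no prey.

3

Basal species (no prey listed): Elm Leaves, Maple Seeds, Moss.
Count: 3.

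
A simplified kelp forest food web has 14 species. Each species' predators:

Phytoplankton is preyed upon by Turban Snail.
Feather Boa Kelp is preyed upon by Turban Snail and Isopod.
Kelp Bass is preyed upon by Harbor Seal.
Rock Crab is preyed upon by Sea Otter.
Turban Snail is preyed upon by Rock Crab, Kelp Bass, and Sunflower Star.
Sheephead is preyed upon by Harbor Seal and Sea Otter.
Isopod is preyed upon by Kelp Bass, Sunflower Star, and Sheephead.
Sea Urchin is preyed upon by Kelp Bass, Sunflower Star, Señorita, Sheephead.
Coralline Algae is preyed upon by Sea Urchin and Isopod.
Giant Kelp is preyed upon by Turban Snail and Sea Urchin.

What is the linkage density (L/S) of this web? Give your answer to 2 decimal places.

L/S = 1.50

There are L = 21 links among S = 14 species.
L/S = 21/14 = 1.5000 ≈ 1.50.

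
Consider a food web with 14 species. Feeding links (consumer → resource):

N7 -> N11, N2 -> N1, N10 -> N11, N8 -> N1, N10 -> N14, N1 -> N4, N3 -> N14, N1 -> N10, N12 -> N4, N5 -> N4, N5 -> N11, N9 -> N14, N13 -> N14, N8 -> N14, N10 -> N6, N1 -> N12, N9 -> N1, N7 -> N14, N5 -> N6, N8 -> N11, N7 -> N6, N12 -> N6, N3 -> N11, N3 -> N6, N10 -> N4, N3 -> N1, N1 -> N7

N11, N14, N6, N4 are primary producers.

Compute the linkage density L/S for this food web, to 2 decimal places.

L/S = 1.93

There are L = 27 links among S = 14 species.
L/S = 27/14 = 1.9286 ≈ 1.93.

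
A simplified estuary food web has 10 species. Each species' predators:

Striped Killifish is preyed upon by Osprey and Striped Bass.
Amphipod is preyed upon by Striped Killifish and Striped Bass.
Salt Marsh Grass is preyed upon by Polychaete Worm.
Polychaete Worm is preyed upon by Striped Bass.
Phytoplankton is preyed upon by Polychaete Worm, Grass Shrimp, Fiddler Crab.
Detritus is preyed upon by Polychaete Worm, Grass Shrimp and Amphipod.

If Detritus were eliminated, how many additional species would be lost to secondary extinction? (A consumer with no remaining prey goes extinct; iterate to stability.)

3

Remove Detritus.
Round 1: Amphipod (all prey gone) → extinct.
Round 2: Striped Killifish (all prey gone) → extinct.
Round 3: Osprey (all prey gone) → extinct.
No further losses. Total secondary extinctions: 3.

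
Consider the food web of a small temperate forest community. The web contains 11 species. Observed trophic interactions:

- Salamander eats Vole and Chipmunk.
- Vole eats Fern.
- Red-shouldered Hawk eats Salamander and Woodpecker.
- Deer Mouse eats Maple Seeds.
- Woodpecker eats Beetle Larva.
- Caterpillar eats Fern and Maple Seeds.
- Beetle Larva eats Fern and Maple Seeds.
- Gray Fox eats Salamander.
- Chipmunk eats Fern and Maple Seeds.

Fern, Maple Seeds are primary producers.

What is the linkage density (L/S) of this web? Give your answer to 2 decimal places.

There are L = 14 links among S = 11 species.
L/S = 14/11 = 1.2727 ≈ 1.27.

L/S = 1.27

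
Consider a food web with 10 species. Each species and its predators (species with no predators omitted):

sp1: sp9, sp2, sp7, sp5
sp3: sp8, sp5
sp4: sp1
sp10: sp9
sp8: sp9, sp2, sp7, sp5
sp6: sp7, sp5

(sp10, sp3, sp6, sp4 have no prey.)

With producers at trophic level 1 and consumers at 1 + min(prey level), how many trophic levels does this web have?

3

Producers (level 1): sp10, sp3, sp6, sp4.
Following each consumer down to its lowest-level prey: sp3 → sp8 → sp2 (levels 1 through 3).
All prey of sp2 (sp8 2, sp1 2) are at level 2 or above, so sp2 is at level 1 + 2 = 3.
Every consumer has at least one prey at level 2 or below, so none exceeds level 3.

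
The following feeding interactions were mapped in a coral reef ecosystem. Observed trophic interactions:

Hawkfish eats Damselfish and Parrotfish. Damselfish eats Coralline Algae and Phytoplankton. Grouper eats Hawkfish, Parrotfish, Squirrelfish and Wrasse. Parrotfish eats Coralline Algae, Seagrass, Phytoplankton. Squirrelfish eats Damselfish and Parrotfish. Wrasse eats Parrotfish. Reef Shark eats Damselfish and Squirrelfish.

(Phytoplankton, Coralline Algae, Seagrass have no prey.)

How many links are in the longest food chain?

3 links

One longest chain: Phytoplankton → Parrotfish → Squirrelfish → Reef Shark.
It has 4 species and 3 links.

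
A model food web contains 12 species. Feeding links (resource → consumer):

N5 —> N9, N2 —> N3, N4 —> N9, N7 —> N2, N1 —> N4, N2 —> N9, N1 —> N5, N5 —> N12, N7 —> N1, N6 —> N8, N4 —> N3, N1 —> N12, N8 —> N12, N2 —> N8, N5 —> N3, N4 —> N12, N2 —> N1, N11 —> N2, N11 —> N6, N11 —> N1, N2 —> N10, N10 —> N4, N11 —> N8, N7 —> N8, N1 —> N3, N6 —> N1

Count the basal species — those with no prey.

Basal species (no prey listed): N7, N11.
Count: 2.

2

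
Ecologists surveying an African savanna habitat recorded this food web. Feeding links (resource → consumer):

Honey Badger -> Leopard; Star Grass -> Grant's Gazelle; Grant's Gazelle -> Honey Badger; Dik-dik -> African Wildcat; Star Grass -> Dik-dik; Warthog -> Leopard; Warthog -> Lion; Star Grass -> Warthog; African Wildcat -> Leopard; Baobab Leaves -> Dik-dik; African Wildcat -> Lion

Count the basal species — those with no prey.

Basal species (no prey listed): Baobab Leaves, Star Grass.
Count: 2.

2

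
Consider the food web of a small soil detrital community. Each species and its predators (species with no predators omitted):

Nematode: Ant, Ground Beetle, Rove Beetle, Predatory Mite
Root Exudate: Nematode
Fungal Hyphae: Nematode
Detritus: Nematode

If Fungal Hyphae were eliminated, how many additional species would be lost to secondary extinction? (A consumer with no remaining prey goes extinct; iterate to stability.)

Remove Fungal Hyphae.
Every predator of it retains at least one other prey: Nematode still has Root Exudate, Detritus.
No consumer loses all prey, so no secondary extinctions occur.

0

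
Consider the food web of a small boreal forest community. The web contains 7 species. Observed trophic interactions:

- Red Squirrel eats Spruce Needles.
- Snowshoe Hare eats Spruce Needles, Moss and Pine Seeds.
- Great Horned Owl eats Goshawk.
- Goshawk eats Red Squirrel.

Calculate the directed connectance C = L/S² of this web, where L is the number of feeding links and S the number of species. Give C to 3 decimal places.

The web has S = 7 species and L = 6 feeding links.
C = L / S² = 6 / 49 = 0.1224 ≈ 0.122.

C = 0.122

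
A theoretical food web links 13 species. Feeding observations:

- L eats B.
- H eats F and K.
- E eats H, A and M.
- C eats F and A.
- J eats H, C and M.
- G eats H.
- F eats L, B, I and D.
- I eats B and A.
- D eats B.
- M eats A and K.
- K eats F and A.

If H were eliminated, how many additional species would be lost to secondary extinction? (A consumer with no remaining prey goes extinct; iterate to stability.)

1

Remove H.
Round 1: G (all prey gone) → extinct.
No further losses. Total secondary extinctions: 1.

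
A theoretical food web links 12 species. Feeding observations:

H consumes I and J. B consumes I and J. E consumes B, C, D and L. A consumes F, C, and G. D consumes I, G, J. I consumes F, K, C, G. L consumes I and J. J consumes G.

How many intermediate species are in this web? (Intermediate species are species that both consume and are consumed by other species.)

5

Intermediate species (has both prey and predators): I, J, B, D, L.
Count: 5.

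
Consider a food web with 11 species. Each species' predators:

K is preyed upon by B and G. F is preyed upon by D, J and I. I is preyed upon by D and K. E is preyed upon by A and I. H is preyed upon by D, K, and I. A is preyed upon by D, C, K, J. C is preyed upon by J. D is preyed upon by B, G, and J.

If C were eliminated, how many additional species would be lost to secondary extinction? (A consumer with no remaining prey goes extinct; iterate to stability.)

0

Remove C.
Every predator of it retains at least one other prey: J still has F, A, D.
No consumer loses all prey, so no secondary extinctions occur.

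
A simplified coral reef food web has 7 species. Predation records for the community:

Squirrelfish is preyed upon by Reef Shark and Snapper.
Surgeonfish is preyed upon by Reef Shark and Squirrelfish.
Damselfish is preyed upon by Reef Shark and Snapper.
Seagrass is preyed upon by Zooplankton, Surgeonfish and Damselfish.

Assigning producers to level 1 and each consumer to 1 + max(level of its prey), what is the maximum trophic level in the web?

Producers (level 1): Seagrass.
Seagrass → Surgeonfish → Squirrelfish → Snapper gives Snapper level 4.
No species has a prey at level 4, so no species reaches level 5.

4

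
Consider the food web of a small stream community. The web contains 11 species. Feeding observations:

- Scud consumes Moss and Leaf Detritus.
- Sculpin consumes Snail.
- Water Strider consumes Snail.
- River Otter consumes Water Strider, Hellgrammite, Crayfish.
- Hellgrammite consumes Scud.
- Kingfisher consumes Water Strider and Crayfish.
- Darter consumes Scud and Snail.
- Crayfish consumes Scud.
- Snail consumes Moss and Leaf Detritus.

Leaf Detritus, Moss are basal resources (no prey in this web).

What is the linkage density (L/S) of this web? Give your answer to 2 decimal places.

There are L = 15 links among S = 11 species.
L/S = 15/11 = 1.3636 ≈ 1.36.

L/S = 1.36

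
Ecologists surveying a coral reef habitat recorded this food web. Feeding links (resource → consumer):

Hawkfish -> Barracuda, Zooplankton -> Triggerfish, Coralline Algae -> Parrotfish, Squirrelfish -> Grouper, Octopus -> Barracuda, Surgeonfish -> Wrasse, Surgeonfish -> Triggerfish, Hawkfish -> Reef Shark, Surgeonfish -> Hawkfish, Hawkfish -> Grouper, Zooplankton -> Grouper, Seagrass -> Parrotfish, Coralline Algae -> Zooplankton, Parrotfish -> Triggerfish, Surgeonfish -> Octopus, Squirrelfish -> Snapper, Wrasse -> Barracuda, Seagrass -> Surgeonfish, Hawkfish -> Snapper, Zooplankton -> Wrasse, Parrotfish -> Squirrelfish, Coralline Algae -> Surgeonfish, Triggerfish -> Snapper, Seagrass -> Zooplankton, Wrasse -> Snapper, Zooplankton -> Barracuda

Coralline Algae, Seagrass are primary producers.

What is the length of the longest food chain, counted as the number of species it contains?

4 species

One longest chain: Coralline Algae → Surgeonfish → Hawkfish → Reef Shark.
It has 4 species and 3 links.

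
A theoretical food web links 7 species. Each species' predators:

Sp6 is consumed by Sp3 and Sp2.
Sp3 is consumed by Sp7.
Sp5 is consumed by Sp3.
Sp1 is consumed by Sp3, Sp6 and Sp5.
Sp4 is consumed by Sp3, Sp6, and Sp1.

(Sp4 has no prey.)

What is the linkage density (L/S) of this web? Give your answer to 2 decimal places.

There are L = 10 links among S = 7 species.
L/S = 10/7 = 1.4286 ≈ 1.43.

L/S = 1.43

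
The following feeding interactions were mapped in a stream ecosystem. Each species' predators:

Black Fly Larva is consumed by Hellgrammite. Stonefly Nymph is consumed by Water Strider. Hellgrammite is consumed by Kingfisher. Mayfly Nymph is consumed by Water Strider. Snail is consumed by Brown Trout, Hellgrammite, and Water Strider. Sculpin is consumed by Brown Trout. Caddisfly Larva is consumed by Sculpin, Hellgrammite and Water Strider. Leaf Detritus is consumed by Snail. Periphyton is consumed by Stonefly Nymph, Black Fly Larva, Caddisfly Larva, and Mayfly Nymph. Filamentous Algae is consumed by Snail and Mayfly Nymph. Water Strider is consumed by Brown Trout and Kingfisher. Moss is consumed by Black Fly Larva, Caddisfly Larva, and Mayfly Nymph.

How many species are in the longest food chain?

One longest chain: Periphyton → Mayfly Nymph → Water Strider → Kingfisher.
It has 4 species and 3 links.

4 species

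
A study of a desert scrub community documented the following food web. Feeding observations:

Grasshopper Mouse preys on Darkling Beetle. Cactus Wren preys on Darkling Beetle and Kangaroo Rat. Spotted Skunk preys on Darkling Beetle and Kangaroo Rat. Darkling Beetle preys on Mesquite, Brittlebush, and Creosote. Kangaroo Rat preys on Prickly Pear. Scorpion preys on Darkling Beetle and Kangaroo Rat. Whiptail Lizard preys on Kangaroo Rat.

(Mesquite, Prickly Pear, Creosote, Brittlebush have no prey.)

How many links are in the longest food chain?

One longest chain: Mesquite → Darkling Beetle → Grasshopper Mouse.
It has 3 species and 2 links.

2 links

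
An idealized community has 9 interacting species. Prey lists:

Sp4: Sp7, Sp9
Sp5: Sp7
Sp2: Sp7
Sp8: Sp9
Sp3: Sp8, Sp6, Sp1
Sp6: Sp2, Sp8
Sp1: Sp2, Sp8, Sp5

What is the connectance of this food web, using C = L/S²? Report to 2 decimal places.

C = 0.16

The web has S = 9 species and L = 13 feeding links.
C = L / S² = 13 / 81 = 0.1605 ≈ 0.16.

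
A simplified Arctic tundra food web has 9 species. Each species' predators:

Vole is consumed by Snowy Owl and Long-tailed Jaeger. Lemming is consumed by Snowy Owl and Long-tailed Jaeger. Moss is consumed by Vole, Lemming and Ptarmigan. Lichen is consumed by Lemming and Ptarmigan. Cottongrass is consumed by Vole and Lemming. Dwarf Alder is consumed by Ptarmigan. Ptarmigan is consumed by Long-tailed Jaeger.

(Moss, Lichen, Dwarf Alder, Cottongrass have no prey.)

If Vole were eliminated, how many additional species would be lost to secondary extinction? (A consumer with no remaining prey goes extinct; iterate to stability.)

Remove Vole.
Every predator of it retains at least one other prey: Snowy Owl still has Lemming; Long-tailed Jaeger still has Lemming, Ptarmigan.
No consumer loses all prey, so no secondary extinctions occur.

0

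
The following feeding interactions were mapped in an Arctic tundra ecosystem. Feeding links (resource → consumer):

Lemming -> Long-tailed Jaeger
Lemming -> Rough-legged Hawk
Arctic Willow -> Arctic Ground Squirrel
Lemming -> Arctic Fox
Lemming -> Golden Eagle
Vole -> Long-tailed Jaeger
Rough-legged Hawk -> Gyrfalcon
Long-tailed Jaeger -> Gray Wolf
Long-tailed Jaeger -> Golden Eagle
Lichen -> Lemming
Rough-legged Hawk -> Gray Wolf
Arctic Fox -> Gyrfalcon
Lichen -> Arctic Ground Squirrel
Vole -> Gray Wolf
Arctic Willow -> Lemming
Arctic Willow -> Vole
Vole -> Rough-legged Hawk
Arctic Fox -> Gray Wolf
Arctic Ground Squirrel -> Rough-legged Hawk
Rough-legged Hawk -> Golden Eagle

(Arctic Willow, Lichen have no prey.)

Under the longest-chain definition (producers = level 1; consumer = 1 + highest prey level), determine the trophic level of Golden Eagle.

Trophic level 4

Arctic Willow is a producer → level 1.
Arctic Ground Squirrel eats Arctic Willow (level 1); other prey at levels: Lichen 1 → level 2.
Rough-legged Hawk eats Arctic Ground Squirrel (level 2); other prey at levels: Lemming 2, Vole 2 → level 3.
Golden Eagle eats Rough-legged Hawk (level 3); other prey at levels: Lemming 2, Long-tailed Jaeger 3 → level 4.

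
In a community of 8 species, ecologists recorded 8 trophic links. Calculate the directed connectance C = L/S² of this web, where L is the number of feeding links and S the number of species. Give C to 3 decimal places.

The web has S = 8 species and L = 8 feeding links.
C = L / S² = 8 / 64 = 0.1250 ≈ 0.125.

C = 0.125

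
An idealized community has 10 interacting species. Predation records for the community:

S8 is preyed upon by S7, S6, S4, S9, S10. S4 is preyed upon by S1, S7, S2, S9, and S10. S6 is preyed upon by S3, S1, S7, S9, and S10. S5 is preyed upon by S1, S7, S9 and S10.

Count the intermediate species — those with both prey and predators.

Intermediate species (has both prey and predators): S6, S4.
Count: 2.

2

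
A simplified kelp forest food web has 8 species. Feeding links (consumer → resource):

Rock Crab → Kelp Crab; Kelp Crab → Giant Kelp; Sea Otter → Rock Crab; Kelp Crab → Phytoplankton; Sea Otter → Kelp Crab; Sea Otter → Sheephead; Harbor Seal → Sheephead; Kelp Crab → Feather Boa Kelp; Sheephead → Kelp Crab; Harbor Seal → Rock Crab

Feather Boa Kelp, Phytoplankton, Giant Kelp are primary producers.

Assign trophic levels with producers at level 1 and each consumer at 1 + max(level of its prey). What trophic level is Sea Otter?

Feather Boa Kelp is a producer → level 1.
Kelp Crab eats Feather Boa Kelp (level 1); other prey at levels: Phytoplankton 1, Giant Kelp 1 → level 2.
Sheephead eats Kelp Crab → level 3.
Sea Otter eats Sheephead (level 3); other prey at levels: Kelp Crab 2, Rock Crab 3 → level 4.

Trophic level 4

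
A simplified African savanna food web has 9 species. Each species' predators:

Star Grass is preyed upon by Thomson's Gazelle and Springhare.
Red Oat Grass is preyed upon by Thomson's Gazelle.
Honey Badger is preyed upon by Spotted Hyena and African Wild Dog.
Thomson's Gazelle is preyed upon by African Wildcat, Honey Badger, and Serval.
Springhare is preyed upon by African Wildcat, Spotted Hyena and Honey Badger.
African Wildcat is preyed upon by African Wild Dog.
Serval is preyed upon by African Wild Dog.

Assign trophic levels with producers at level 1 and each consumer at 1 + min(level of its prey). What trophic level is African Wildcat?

Star Grass is a producer → level 1.
Springhare eats Star Grass → level 2.
African Wildcat eats Springhare → level 3.
No prey of African Wildcat is below level 2, so 3 is the minimum.

Trophic level 3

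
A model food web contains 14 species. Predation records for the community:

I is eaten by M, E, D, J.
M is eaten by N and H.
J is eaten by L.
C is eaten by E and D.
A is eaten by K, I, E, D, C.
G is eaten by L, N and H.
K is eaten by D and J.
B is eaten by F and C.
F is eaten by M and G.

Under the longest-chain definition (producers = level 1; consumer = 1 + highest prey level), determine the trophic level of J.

Trophic level 3

A is a producer → level 1.
K eats A → level 2.
J eats K (level 2); other prey at levels: I 2 → level 3.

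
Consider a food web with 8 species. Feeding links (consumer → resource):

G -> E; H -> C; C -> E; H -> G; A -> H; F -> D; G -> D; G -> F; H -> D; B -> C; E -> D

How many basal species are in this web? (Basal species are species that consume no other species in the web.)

Basal species (no prey listed): D.
Count: 1.

1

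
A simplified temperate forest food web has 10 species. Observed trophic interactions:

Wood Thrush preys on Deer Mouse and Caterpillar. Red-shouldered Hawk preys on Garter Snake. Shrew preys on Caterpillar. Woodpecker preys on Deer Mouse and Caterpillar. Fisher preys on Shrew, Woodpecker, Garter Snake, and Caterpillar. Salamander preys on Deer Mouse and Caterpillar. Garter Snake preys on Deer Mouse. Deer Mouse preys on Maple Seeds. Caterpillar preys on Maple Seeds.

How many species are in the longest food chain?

One longest chain: Maple Seeds → Caterpillar → Woodpecker → Fisher.
It has 4 species and 3 links.

4 species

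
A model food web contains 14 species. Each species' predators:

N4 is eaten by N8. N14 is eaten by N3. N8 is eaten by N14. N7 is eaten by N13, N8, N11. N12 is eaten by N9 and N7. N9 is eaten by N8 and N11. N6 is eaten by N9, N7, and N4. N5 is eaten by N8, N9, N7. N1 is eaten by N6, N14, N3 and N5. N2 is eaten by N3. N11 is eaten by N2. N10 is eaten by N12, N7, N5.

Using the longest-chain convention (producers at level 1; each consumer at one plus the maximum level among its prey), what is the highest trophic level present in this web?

Producers (level 1): N10, N1.
N1 → N6 → N4 → N8 → N14 → N3 gives N3 level 6.
No species has a prey at level 6, so no species reaches level 7.

6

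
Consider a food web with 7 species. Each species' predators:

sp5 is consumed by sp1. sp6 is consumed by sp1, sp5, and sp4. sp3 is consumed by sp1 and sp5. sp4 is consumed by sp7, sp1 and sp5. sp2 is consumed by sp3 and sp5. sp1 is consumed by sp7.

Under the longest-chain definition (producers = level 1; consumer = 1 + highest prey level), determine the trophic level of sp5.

sp2 is a producer → level 1.
sp3 eats sp2 → level 2.
sp5 eats sp3 (level 2); other prey at levels: sp6 1, sp2 1, sp4 2 → level 3.

Trophic level 3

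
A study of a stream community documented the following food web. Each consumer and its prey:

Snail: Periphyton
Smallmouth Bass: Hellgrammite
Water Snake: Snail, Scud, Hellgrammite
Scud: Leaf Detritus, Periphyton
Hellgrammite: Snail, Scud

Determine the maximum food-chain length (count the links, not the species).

One longest chain: Periphyton → Snail → Hellgrammite → Smallmouth Bass.
It has 4 species and 3 links.

3 links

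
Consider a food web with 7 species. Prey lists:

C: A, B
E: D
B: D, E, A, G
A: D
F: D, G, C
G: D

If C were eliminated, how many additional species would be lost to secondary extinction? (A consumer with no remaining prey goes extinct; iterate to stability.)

Remove C.
Every predator of it retains at least one other prey: F still has D, G.
No consumer loses all prey, so no secondary extinctions occur.

0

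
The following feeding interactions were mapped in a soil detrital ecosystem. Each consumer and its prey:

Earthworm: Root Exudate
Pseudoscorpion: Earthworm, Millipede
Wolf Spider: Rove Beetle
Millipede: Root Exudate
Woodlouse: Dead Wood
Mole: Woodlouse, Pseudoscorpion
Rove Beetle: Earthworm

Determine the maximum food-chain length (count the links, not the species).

3 links

One longest chain: Root Exudate → Earthworm → Pseudoscorpion → Mole.
It has 4 species and 3 links.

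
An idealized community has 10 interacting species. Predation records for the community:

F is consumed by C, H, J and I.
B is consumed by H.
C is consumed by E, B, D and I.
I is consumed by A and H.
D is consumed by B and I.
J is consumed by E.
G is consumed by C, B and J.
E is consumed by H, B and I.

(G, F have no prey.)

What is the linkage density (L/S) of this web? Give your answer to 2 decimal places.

L/S = 2.00

There are L = 20 links among S = 10 species.
L/S = 20/10 = 2.0000 ≈ 2.00.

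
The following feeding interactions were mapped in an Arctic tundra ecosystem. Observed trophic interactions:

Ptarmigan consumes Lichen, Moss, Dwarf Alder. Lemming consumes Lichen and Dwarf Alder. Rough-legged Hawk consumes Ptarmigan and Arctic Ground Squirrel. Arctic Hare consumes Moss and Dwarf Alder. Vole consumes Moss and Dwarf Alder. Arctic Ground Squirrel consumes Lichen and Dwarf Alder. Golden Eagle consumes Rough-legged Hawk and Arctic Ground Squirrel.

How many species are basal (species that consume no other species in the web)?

Basal species (no prey listed): Lichen, Dwarf Alder, Moss.
Count: 3.

3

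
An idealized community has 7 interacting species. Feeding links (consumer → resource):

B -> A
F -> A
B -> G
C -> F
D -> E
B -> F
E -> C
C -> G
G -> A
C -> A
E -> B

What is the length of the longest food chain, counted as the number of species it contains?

One longest chain: A → F → C → E → D.
It has 5 species and 4 links.

5 species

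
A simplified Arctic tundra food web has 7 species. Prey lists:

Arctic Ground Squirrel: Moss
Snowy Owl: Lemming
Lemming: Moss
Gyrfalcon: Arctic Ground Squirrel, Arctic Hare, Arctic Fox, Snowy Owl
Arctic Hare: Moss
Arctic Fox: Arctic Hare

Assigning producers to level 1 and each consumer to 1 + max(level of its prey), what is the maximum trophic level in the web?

Producers (level 1): Moss.
Moss → Arctic Hare → Arctic Fox → Gyrfalcon gives Gyrfalcon level 4.
No species has a prey at level 4, so no species reaches level 5.

4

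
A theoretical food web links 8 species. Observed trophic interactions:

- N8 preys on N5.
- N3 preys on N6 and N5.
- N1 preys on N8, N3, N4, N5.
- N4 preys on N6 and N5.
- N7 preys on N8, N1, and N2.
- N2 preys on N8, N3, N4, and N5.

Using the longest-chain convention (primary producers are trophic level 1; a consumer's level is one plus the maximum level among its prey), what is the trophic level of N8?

Trophic level 2

N5 is a producer → level 1.
N8 eats N5 → level 2.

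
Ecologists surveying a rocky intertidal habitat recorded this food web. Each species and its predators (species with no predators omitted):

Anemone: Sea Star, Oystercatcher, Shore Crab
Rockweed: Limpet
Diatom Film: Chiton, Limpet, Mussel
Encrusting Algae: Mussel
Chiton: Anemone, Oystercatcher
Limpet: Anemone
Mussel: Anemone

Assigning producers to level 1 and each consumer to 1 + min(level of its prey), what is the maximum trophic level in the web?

4

Producers (level 1): Rockweed, Diatom Film, Encrusting Algae.
Following each consumer down to its lowest-level prey: Diatom Film → Chiton → Anemone → Sea Star (levels 1 through 4).
All prey of Sea Star (Anemone 3) are at level 3 or above, so Sea Star is at level 1 + 3 = 4.
Every consumer has at least one prey at level 3 or below, so none exceeds level 4.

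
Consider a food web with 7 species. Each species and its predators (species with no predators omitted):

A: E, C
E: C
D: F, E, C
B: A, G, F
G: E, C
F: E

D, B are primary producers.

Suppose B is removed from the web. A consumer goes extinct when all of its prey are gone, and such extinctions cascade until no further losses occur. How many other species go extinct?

2

Remove B.
Round 1: A (all prey gone), G (all prey gone) → extinct.
No further losses. Total secondary extinctions: 2.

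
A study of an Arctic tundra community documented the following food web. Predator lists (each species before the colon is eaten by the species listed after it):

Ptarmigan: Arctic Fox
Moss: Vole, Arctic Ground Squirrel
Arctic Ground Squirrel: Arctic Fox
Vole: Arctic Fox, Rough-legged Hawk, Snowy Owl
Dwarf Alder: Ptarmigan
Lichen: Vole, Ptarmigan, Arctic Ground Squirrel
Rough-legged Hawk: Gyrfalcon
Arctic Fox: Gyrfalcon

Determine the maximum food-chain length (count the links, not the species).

One longest chain: Moss → Vole → Arctic Fox → Gyrfalcon.
It has 4 species and 3 links.

3 links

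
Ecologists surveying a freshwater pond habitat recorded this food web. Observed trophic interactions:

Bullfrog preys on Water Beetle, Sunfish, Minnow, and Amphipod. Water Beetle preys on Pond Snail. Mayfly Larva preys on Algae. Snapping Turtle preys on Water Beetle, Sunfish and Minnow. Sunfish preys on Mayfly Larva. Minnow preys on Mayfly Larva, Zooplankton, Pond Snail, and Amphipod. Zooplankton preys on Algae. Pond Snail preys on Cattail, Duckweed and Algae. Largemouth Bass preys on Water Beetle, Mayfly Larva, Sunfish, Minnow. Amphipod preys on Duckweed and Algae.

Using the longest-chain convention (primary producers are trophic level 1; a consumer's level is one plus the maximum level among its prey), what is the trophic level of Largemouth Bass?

Trophic level 4

Algae is a producer → level 1.
Amphipod eats Algae (level 1); other prey at levels: Duckweed 1 → level 2.
Minnow eats Amphipod (level 2); other prey at levels: Pond Snail 2, Mayfly Larva 2, Zooplankton 2 → level 3.
Largemouth Bass eats Minnow (level 3); other prey at levels: Mayfly Larva 2, Water Beetle 3, Sunfish 3 → level 4.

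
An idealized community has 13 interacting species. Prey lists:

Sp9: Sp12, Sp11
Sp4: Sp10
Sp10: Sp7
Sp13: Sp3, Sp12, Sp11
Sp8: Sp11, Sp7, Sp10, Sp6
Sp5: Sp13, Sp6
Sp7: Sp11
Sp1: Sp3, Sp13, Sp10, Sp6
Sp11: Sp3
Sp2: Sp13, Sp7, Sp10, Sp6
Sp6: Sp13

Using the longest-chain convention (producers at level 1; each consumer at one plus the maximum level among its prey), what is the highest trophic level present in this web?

Producers (level 1): Sp3, Sp12.
Sp3 → Sp11 → Sp7 → Sp10 → Sp8 gives Sp8 level 5.
No species has a prey at level 5, so no species reaches level 6.

5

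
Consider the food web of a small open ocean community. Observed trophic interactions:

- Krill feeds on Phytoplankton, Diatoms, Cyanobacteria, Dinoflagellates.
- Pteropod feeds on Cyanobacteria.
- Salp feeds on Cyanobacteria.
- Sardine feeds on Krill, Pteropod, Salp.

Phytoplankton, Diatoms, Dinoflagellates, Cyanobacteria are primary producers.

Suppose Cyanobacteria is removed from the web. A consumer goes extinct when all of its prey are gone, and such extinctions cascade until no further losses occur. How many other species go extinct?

2

Remove Cyanobacteria.
Round 1: Salp (all prey gone), Pteropod (all prey gone) → extinct.
No further losses. Total secondary extinctions: 2.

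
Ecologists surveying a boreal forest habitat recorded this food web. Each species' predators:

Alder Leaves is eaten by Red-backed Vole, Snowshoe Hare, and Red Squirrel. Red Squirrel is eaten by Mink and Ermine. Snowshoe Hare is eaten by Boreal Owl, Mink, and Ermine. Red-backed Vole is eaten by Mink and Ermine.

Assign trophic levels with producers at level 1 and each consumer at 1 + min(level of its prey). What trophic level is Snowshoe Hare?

Alder Leaves is a producer → level 1.
Snowshoe Hare eats Alder Leaves → level 2.

Trophic level 2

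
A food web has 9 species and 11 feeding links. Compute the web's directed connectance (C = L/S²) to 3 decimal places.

C = 0.136

The web has S = 9 species and L = 11 feeding links.
C = L / S² = 11 / 81 = 0.1358 ≈ 0.136.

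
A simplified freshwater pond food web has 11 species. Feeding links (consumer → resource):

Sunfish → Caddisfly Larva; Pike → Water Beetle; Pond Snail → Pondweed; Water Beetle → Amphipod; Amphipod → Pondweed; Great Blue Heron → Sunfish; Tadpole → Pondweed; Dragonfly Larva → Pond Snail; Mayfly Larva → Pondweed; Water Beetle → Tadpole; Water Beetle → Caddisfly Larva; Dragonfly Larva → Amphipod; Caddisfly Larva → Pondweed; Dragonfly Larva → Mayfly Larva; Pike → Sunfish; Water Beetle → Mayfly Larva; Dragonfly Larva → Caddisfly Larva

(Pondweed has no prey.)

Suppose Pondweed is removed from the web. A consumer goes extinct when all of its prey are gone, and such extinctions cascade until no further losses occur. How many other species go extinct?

10

Remove Pondweed.
Round 1: Tadpole (all prey gone), Mayfly Larva (all prey gone), Amphipod (all prey gone), Caddisfly Larva (all prey gone), Pond Snail (all prey gone) → extinct.
Round 2: Dragonfly Larva (all prey gone), Water Beetle (all prey gone), Sunfish (all prey gone) → extinct.
Round 3: Great Blue Heron (all prey gone), Pike (all prey gone) → extinct.
No further losses. Total secondary extinctions: 10.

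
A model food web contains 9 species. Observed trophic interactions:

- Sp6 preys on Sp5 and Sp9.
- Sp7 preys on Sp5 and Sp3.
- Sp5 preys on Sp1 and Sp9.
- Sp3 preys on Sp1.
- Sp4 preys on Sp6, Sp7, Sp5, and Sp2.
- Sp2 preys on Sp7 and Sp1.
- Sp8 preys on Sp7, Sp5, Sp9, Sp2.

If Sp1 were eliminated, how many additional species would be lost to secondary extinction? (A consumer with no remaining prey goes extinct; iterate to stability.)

1

Remove Sp1.
Round 1: Sp3 (all prey gone) → extinct.
No further losses. Total secondary extinctions: 1.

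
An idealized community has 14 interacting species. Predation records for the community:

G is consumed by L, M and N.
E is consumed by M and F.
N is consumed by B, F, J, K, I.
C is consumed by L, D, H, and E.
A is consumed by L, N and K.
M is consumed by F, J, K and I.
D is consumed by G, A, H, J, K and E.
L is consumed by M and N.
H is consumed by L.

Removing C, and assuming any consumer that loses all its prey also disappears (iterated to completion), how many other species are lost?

Remove C.
Round 1: D (all prey gone) → extinct.
Round 2: A (all prey gone), G (all prey gone), H (all prey gone), E (all prey gone) → extinct.
Round 3: L (all prey gone) → extinct.
Round 4: M (all prey gone), N (all prey gone) → extinct.
Round 5: B (all prey gone), K (all prey gone), J (all prey gone), F (all prey gone), I (all prey gone) → extinct.
No further losses. Total secondary extinctions: 13.

13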